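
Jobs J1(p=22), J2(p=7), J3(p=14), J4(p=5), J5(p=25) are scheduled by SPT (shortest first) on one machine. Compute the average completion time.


SPT order: J4 → J2 → J3 → J1 → J5
Completion times:
  J4: C=5
  J2: C=12
  J3: C=26
  J1: C=48
  J5: C=73
Sum = 164, n = 5
Mean flow = 164/5
= 32.80


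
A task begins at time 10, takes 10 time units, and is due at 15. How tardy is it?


Completion = start + processing = 10 + 10 = 20
Tardiness = max(0, C - d) = max(0, 20 - 15)
= max(0, 5)
= 5


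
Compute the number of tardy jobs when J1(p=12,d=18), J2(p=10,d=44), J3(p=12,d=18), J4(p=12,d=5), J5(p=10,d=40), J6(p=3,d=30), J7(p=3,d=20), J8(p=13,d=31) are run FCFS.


Completion vs due date:
  J1: C=12, d=18 → on time
  J2: C=22, d=44 → on time
  J3: C=34, d=18 → TARDY
  J4: C=46, d=5 → TARDY
  J5: C=56, d=40 → TARDY
  J6: C=59, d=30 → TARDY
  J7: C=62, d=20 → TARDY
  J8: C=75, d=31 → TARDY
Tardy jobs: J3, J4, J5, J6, J7, J8
Count = 6


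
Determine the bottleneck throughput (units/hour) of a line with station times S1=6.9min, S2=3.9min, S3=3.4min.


Bottleneck = longest station time
Station times: [6.9, 3.9, 3.4]
Max = 6.9 min
Rate = 60 / 6.9
= 8.70 units/hour (bottleneck: 6.9min)


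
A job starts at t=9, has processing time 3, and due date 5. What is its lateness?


Completion = 9 + 3 = 12
Lateness = C - d = 12 - 5
= 7


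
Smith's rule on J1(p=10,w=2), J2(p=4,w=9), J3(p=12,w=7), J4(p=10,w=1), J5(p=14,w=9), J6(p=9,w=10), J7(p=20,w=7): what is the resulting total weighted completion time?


WSPT order (by p/w): J2 → J6 → J5 → J3 → J7 → J1 → J4
  J2: C=4, w·C=9×4=36
  J6: C=13, w·C=10×13=130
  J5: C=27, w·C=9×27=243
  J3: C=39, w·C=7×39=273
  J7: C=59, w·C=7×59=413
  J1: C=69, w·C=2×69=138
  J4: C=79, w·C=1×79=79
Σ w·C = 1312
= 1312


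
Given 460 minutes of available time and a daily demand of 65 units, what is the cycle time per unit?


Cycle time = available time / demand
= 460 / 65
= 7.08 min/unit


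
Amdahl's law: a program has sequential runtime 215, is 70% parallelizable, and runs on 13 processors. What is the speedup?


Amdahl's law: T_p = T × ((1-p) + p/N)
= 215 × ((1-0.7) + 0.7/13)
= 215 × (0.30 + 0.0538)
= 215 × 0.3538
= 76.08
Speedup = 215/76.08
= 2.83×


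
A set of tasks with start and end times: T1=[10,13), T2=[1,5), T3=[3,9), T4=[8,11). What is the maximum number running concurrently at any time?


Check each time point for overlaps:
  t=3: 2 tasks active (T2, T3)
Max concurrent = 2


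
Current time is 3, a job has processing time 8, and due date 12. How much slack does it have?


Slack = due - current_time - processing
= 12 - 3 - 8
= 1


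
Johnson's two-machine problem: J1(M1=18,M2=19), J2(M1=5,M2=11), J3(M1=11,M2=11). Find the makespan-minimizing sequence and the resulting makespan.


Johnson's rule:
Group 1 (M1≤M2, sort by M1): ['J2', 'J3', 'J1']
Group 2 (M1>M2, sort desc M2): []
Sequence: J2 → J3 → J1
Makespan calculation:
  J2: M1 done=5, M2 done=16
  J3: M1 done=16, M2 done=27
  J1: M1 done=34, M2 done=53
= Sequence: J2 → J3 → J1, Makespan: 53


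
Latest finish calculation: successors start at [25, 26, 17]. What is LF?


LF = min of all successor start times
Successors start at: [25, 26, 17]
LF = min(25, 26, 17)
= 17


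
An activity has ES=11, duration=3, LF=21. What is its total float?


EF = ES + duration = 11 + 3 = 14
LS = LF - duration = 21 - 3 = 18
Total Float = LF - EF = 21 - 14
(or LS - ES = 18 - 11)
= 7


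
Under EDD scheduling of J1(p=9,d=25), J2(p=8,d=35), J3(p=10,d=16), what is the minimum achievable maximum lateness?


EDD order: J3 → J1 → J2
Completion and lateness:
  J3: C=10, d=16, L=10-16=-6
  J1: C=19, d=25, L=19-25=-6
  J2: C=27, d=35, L=27-35=-8
Lmax = max(-6, -6, -8)
= -6


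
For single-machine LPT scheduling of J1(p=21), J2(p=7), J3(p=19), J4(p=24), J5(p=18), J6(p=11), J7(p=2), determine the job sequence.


LPT: sort by longest processing time first
  J4: p=24
  J1: p=21
  J3: p=19
  J5: p=18
  J6: p=11
  J2: p=7
  J7: p=2
Order: J4 → J1 → J3 → J5 → J6 → J2 → J7


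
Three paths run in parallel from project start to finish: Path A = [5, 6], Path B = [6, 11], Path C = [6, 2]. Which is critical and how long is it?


Path A: 5 + 6 = 11
Path B: 6 + 11 = 17
Path C: 6 + 2 = 8
Critical path = longest = max(11, 17, 8)
= 17 (Path B)


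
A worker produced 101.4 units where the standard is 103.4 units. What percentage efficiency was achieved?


Efficiency = (actual / standard) × 100
= (101.4 / 103.4) × 100
= 98.1%


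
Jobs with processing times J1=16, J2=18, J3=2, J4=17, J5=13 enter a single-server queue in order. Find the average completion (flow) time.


Completion times:
  J1: completes at 16
  J2: completes at 34
  J3: completes at 36
  J4: completes at 53
  J5: completes at 66
Sum = 205
Average = 205/5
= 41.00


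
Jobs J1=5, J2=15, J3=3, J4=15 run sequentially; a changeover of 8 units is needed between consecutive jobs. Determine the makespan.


Makespan = Σ processing + (n-1) × setup
= (5 + 15 + 3 + 15) + (4-1)×8
= 38 + 24
= 62 time units


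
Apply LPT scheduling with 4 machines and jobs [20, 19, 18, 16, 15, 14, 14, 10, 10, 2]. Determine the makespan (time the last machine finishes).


Jobs (LPT sorted): [20, 19, 18, 16, 15, 14, 14, 10, 10, 2]
Machines: 4
  J=20 → Machine 1 (load: 0+20=20)
  J=19 → Machine 2 (load: 0+19=19)
  J=18 → Machine 3 (load: 0+18=18)
  J=16 → Machine 4 (load: 0+16=16)
  J=15 → Machine 4 (load: 16+15=31)
  J=14 → Machine 3 (load: 18+14=32)
  J=14 → Machine 2 (load: 19+14=33)
  J=10 → Machine 1 (load: 20+10=30)
  J=10 → Machine 1 (load: 30+10=40)
  J=2 → Machine 4 (load: 31+2=33)
Machine loads: [40, 33, 32, 33]
Makespan = max = 40 time units


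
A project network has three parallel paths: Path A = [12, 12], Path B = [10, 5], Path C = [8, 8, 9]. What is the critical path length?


Path A: 12 + 12 = 24
Path B: 10 + 5 = 15
Path C: 8 + 8 + 9 = 25
Critical path = longest = max(24, 15, 25)
= 25 (Path C)


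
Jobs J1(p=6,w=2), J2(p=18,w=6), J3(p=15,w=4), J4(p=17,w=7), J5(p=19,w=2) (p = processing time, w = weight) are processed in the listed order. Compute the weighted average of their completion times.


Completion times:
  J1: C=6, w×C=2×6=12
  J2: C=24, w×C=6×24=144
  J3: C=39, w×C=4×39=156
  J4: C=56, w×C=7×56=392
  J5: C=75, w×C=2×75=150
Sum w×C = 854
Sum w = 21
Weighted avg = 854/21
= 40.67


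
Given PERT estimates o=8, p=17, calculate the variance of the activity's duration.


σ² = ((p - o) / 6)² = (p - o)² / 36
= (17 - 8)² / 36
= 9² / 36
= 81 / 36
= 2.2500


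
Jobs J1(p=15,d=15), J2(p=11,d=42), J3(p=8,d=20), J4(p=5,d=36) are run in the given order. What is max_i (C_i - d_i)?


Lateness per job (L = C - d):
  J1: C=15, d=15, L=0
  J2: C=26, d=42, L=-16
  J3: C=34, d=20, L=14
  J4: C=39, d=36, L=3
Lmax = max(0, -16, 14, 3)
= 14


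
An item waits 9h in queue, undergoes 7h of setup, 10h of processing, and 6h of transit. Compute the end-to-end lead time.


Lead time = queue + setup + processing + transit
= 9 + 7 + 10 + 6
= 32 hours


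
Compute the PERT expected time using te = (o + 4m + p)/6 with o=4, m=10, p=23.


te = (o + 4m + p) / 6
= (4 + 4×10 + 23) / 6
= (4 + 40 + 23) / 6
= 67 / 6
= 11.17


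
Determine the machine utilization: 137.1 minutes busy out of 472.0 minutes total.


Utilization = busy / total × 100
= 137.1 / 472.0 × 100
= 29.0%


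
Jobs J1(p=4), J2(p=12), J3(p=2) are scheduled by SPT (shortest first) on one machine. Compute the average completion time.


SPT order: J3 → J1 → J2
Completion times:
  J3: C=2
  J1: C=6
  J2: C=18
Sum = 26, n = 3
Mean flow = 26/3
= 8.67


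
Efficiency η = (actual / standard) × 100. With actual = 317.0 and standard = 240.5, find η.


Efficiency = (actual / standard) × 100
= (317.0 / 240.5) × 100
= 131.8%


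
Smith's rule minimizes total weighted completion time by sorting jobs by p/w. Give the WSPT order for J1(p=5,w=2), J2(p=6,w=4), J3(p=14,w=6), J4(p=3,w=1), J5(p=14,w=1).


WSPT (Smith's rule): sort by p/w ascending
  J2: p/w = 6/4 = 1.500
  J3: p/w = 14/6 = 2.333
  J1: p/w = 5/2 = 2.500
  J4: p/w = 3/1 = 3.000
  J5: p/w = 14/1 = 14.000
Order: J2 → J3 → J1 → J4 → J5


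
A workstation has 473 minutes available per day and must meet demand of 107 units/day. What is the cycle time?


Cycle time = available time / demand
= 473 / 107
= 4.42 min/unit


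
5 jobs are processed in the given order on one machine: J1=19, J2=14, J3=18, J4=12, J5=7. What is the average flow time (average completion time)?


Completion times:
  J1: completes at 19
  J2: completes at 33
  J3: completes at 51
  J4: completes at 63
  J5: completes at 70
Sum = 236
Average = 236/5
= 47.20


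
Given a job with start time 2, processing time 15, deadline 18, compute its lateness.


Completion = 2 + 15 = 17
Lateness = C - d = 17 - 18
= -1


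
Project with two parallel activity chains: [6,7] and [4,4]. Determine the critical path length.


Path A: 6 + 7 = 13
Path B: 4 + 4 = 8
Critical path = longest = max(13, 8)
= 13 (Path A)


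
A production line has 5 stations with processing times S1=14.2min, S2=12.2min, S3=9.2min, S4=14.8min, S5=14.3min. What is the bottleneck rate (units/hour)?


Bottleneck = longest station time
Station times: [14.2, 12.2, 9.2, 14.8, 14.3]
Max = 14.8 min
Rate = 60 / 14.8
= 4.05 units/hour (bottleneck: 14.8min)


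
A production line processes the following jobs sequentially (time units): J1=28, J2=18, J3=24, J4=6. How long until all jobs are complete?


Sequential makespan: sum all processing times
= 28 + 18 + 24 + 6
= 76 time units


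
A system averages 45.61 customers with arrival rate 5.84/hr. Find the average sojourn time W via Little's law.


Little's law: L = λW → W = L / λ
= 45.61 / 5.84
= 7.81 hours


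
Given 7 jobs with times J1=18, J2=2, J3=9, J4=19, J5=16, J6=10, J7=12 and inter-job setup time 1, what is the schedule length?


Makespan = Σ processing + (n-1) × setup
= (18 + 2 + 9 + 19 + 16 + 10 + 12) + (7-1)×1
= 86 + 6
= 92 time units


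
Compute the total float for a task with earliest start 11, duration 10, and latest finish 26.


EF = ES + duration = 11 + 10 = 21
LS = LF - duration = 26 - 10 = 16
Total Float = LF - EF = 26 - 21
(or LS - ES = 16 - 11)
= 5


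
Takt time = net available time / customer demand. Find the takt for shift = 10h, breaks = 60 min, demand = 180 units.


Available = 10×60 - 60 = 540 min
Takt time = 540 / 180
= 3.00 min/unit


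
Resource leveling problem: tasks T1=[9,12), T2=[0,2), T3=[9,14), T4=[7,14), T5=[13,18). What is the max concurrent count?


Check each time point for overlaps:
  t=9: 3 tasks active (T1, T3, T4)
Max concurrent = 3


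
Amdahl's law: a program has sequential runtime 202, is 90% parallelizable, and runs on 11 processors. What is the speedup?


Amdahl's law: T_p = T × ((1-p) + p/N)
= 202 × ((1-0.9) + 0.9/11)
= 202 × (0.10 + 0.0818)
= 202 × 0.1818
= 36.73
Speedup = 202/36.73
= 5.50×


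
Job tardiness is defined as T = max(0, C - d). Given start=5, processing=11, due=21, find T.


Completion = start + processing = 5 + 11 = 16
Tardiness = max(0, C - d) = max(0, 16 - 21)
= max(0, -5)
= 0


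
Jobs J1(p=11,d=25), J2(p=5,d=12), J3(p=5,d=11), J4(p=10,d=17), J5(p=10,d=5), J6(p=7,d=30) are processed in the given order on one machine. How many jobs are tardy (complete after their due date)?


Completion vs due date:
  J1: C=11, d=25 → on time
  J2: C=16, d=12 → TARDY
  J3: C=21, d=11 → TARDY
  J4: C=31, d=17 → TARDY
  J5: C=41, d=5 → TARDY
  J6: C=48, d=30 → TARDY
Tardy jobs: J2, J3, J4, J5, J6
Count = 5


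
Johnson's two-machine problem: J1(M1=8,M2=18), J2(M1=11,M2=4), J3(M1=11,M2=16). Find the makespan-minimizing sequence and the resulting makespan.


Johnson's rule:
Group 1 (M1≤M2, sort by M1): ['J1', 'J3']
Group 2 (M1>M2, sort desc M2): ['J2']
Sequence: J1 → J3 → J2
Makespan calculation:
  J1: M1 done=8, M2 done=26
  J3: M1 done=19, M2 done=42
  J2: M1 done=30, M2 done=46
= Sequence: J1 → J3 → J2, Makespan: 46


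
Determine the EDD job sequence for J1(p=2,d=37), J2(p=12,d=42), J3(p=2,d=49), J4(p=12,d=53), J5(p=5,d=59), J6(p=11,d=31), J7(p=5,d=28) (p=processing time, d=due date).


EDD: sort by earliest due date
  J7: d=28, p=5
  J6: d=31, p=11
  J1: d=37, p=2
  J2: d=42, p=12
  J3: d=49, p=2
  J4: d=53, p=12
  J5: d=59, p=5
Order: J7 → J6 → J1 → J2 → J3 → J4 → J5


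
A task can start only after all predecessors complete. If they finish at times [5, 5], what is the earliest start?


ES = max of all predecessor completion times
Predecessors: [5, 5]
ES = max(5, 5)
= 5


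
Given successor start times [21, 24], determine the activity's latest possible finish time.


LF = min of all successor start times
Successors start at: [21, 24]
LF = min(21, 24)
= 21


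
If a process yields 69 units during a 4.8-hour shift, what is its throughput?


Throughput = units / time
= 69 / 4.8
= 14.4 units/hour


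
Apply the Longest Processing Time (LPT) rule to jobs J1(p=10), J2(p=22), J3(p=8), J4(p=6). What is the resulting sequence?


LPT: sort by longest processing time first
  J2: p=22
  J1: p=10
  J3: p=8
  J4: p=6
Order: J2 → J1 → J3 → J4


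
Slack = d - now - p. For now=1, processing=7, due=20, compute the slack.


Slack = due - current_time - processing
= 20 - 1 - 7
= 12


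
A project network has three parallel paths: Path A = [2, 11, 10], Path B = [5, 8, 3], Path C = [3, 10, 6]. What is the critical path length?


Path A: 2 + 11 + 10 = 23
Path B: 5 + 8 + 3 = 16
Path C: 3 + 10 + 6 = 19
Critical path = longest = max(23, 16, 19)
= 23 (Path A)


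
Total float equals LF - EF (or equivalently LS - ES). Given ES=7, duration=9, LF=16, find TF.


EF = ES + duration = 7 + 9 = 16
LS = LF - duration = 16 - 9 = 7
Total Float = LF - EF = 16 - 16
(or LS - ES = 7 - 7)
= 0


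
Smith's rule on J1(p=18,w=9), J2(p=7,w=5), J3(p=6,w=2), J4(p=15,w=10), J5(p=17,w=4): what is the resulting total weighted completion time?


WSPT order (by p/w): J2 → J4 → J1 → J3 → J5
  J2: C=7, w·C=5×7=35
  J4: C=22, w·C=10×22=220
  J1: C=40, w·C=9×40=360
  J3: C=46, w·C=2×46=92
  J5: C=63, w·C=4×63=252
Σ w·C = 959
= 959


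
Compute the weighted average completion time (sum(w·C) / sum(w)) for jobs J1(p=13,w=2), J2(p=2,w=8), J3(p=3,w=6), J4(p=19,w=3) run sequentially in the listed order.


Completion times:
  J1: C=13, w×C=2×13=26
  J2: C=15, w×C=8×15=120
  J3: C=18, w×C=6×18=108
  J4: C=37, w×C=3×37=111
Sum w×C = 365
Sum w = 19
Weighted avg = 365/19
= 19.21


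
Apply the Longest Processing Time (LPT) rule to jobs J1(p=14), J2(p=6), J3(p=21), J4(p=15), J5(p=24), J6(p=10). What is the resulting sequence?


LPT: sort by longest processing time first
  J5: p=24
  J3: p=21
  J4: p=15
  J1: p=14
  J6: p=10
  J2: p=6
Order: J5 → J3 → J4 → J1 → J6 → J2


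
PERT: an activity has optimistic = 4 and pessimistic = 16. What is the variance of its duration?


σ² = ((p - o) / 6)² = (p - o)² / 36
= (16 - 4)² / 36
= 12² / 36
= 144 / 36
= 4.0000


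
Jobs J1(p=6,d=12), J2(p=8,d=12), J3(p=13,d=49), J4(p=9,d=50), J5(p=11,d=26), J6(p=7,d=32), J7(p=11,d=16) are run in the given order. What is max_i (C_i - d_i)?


Lateness per job (L = C - d):
  J1: C=6, d=12, L=-6
  J2: C=14, d=12, L=2
  J3: C=27, d=49, L=-22
  J4: C=36, d=50, L=-14
  J5: C=47, d=26, L=21
  J6: C=54, d=32, L=22
  J7: C=65, d=16, L=49
Lmax = max(-6, 2, -22, -14, 21, 22, 49)
= 49


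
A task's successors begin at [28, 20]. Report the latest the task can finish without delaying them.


LF = min of all successor start times
Successors start at: [28, 20]
LF = min(28, 20)
= 20


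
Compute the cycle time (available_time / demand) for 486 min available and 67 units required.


Cycle time = available time / demand
= 486 / 67
= 7.25 min/unit


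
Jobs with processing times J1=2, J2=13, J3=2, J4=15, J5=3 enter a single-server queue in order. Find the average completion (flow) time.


Completion times:
  J1: completes at 2
  J2: completes at 15
  J3: completes at 17
  J4: completes at 32
  J5: completes at 35
Sum = 101
Average = 101/5
= 20.20


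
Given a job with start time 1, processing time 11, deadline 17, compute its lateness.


Completion = 1 + 11 = 12
Lateness = C - d = 12 - 17
= -5


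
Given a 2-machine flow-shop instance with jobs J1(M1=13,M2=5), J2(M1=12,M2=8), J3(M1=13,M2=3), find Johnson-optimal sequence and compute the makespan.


Johnson's rule:
Group 1 (M1≤M2, sort by M1): []
Group 2 (M1>M2, sort desc M2): ['J2', 'J1', 'J3']
Sequence: J2 → J1 → J3
Makespan calculation:
  J2: M1 done=12, M2 done=20
  J1: M1 done=25, M2 done=30
  J3: M1 done=38, M2 done=41
= Sequence: J2 → J1 → J3, Makespan: 41


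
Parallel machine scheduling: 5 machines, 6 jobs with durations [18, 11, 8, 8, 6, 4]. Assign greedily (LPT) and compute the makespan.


Jobs (LPT sorted): [18, 11, 8, 8, 6, 4]
Machines: 5
  J=18 → Machine 1 (load: 0+18=18)
  J=11 → Machine 2 (load: 0+11=11)
  J=8 → Machine 3 (load: 0+8=8)
  J=8 → Machine 4 (load: 0+8=8)
  J=6 → Machine 5 (load: 0+6=6)
  J=4 → Machine 5 (load: 6+4=10)
Machine loads: [18, 11, 8, 8, 10]
Makespan = max = 18 time units


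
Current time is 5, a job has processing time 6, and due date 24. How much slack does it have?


Slack = due - current_time - processing
= 24 - 5 - 6
= 13


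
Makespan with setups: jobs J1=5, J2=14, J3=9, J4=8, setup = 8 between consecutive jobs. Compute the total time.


Makespan = Σ processing + (n-1) × setup
= (5 + 14 + 9 + 8) + (4-1)×8
= 36 + 24
= 60 time units


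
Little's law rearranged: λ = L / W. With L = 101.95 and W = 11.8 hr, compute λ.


Little's law: L = λW → λ = L / W
= 101.95 / 11.8
= 8.64 per hour


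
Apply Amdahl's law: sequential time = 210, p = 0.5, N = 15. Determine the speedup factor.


Amdahl's law: T_p = T × ((1-p) + p/N)
= 210 × ((1-0.5) + 0.5/15)
= 210 × (0.50 + 0.0333)
= 210 × 0.5333
= 112.00
Speedup = 210/112.00
= 1.88×


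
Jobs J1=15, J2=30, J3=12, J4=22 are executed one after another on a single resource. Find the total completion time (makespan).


Sequential makespan: sum all processing times
= 15 + 30 + 12 + 22
= 79 time units


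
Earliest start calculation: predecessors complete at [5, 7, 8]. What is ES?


ES = max of all predecessor completion times
Predecessors: [5, 7, 8]
ES = max(5, 7, 8)
= 8


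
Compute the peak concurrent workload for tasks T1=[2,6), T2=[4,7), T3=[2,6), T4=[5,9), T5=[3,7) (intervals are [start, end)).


Check each time point for overlaps:
  t=5: 5 tasks active (T1, T2, T3, T4, T5)
Max concurrent = 5


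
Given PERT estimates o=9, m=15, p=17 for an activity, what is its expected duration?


te = (o + 4m + p) / 6
= (9 + 4×15 + 17) / 6
= (9 + 60 + 17) / 6
= 86 / 6
= 14.33


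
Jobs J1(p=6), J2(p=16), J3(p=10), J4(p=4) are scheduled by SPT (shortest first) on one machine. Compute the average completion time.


SPT order: J4 → J1 → J3 → J2
Completion times:
  J4: C=4
  J1: C=10
  J3: C=20
  J2: C=36
Sum = 70, n = 4
Mean flow = 70/4
= 17.50


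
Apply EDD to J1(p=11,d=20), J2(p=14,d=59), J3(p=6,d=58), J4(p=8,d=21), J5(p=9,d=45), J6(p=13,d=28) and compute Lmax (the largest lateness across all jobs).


EDD order: J1 → J4 → J6 → J5 → J3 → J2
Completion and lateness:
  J1: C=11, d=20, L=11-20=-9
  J4: C=19, d=21, L=19-21=-2
  J6: C=32, d=28, L=32-28=4
  J5: C=41, d=45, L=41-45=-4
  J3: C=47, d=58, L=47-58=-11
  J2: C=61, d=59, L=61-59=2
Lmax = max(-9, -2, 4, -4, -11, 2)
= 4


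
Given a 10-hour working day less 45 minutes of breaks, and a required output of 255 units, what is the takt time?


Available = 10×60 - 45 = 555 min
Takt time = 555 / 255
= 2.18 min/unit


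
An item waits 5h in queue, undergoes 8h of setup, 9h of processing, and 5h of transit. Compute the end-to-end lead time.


Lead time = queue + setup + processing + transit
= 5 + 8 + 9 + 5
= 27 hours


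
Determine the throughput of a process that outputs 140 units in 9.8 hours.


Throughput = units / time
= 140 / 9.8
= 14.3 units/hour


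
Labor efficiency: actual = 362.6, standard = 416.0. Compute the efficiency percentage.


Efficiency = (actual / standard) × 100
= (362.6 / 416.0) × 100
= 87.2%


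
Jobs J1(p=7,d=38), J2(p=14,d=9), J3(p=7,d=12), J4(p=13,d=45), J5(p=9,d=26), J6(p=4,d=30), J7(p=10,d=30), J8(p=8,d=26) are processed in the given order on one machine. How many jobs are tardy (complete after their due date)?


Completion vs due date:
  J1: C=7, d=38 → on time
  J2: C=21, d=9 → TARDY
  J3: C=28, d=12 → TARDY
  J4: C=41, d=45 → on time
  J5: C=50, d=26 → TARDY
  J6: C=54, d=30 → TARDY
  J7: C=64, d=30 → TARDY
  J8: C=72, d=26 → TARDY
Tardy jobs: J2, J3, J5, J6, J7, J8
Count = 6


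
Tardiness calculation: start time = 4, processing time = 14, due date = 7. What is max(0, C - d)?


Completion = start + processing = 4 + 14 = 18
Tardiness = max(0, C - d) = max(0, 18 - 7)
= max(0, 11)
= 11


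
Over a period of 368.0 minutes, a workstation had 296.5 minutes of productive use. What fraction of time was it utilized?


Utilization = busy / total × 100
= 296.5 / 368.0 × 100
= 80.6%


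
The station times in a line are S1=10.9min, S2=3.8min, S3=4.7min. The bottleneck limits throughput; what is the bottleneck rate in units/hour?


Bottleneck = longest station time
Station times: [10.9, 3.8, 4.7]
Max = 10.9 min
Rate = 60 / 10.9
= 5.50 units/hour (bottleneck: 10.9min)


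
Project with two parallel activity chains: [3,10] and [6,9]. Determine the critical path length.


Path A: 3 + 10 = 13
Path B: 6 + 9 = 15
Critical path = longest = max(13, 15)
= 15 (Path B)


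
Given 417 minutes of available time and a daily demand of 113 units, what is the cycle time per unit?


Cycle time = available time / demand
= 417 / 113
= 3.69 min/unit


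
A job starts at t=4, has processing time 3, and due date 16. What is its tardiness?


Completion = start + processing = 4 + 3 = 7
Tardiness = max(0, C - d) = max(0, 7 - 16)
= max(0, -9)
= 0


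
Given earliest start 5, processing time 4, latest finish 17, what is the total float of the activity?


EF = ES + duration = 5 + 4 = 9
LS = LF - duration = 17 - 4 = 13
Total Float = LF - EF = 17 - 9
(or LS - ES = 13 - 5)
= 8


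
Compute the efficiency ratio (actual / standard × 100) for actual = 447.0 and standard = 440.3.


Efficiency = (actual / standard) × 100
= (447.0 / 440.3) × 100
= 101.5%


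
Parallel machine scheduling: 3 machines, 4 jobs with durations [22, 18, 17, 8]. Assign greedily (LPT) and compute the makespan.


Jobs (LPT sorted): [22, 18, 17, 8]
Machines: 3
  J=22 → Machine 1 (load: 0+22=22)
  J=18 → Machine 2 (load: 0+18=18)
  J=17 → Machine 3 (load: 0+17=17)
  J=8 → Machine 3 (load: 17+8=25)
Machine loads: [22, 18, 25]
Makespan = max = 25 time units


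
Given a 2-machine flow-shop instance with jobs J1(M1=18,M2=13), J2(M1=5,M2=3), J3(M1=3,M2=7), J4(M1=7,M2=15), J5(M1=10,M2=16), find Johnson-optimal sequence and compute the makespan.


Johnson's rule:
Group 1 (M1≤M2, sort by M1): ['J3', 'J4', 'J5']
Group 2 (M1>M2, sort desc M2): ['J1', 'J2']
Sequence: J3 → J4 → J5 → J1 → J2
Makespan calculation:
  J3: M1 done=3, M2 done=10
  J4: M1 done=10, M2 done=25
  J5: M1 done=20, M2 done=41
  J1: M1 done=38, M2 done=54
  J2: M1 done=43, M2 done=57
= Sequence: J3 → J4 → J5 → J1 → J2, Makespan: 57


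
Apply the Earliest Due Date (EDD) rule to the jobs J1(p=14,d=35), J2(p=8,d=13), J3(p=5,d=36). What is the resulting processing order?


EDD: sort by earliest due date
  J2: d=13, p=8
  J1: d=35, p=14
  J3: d=36, p=5
Order: J2 → J1 → J3


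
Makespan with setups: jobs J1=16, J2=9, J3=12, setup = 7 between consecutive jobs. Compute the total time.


Makespan = Σ processing + (n-1) × setup
= (16 + 9 + 12) + (3-1)×7
= 37 + 14
= 51 time units


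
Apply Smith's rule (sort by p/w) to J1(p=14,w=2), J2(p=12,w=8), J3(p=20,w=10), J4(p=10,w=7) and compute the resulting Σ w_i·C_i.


WSPT order (by p/w): J4 → J2 → J3 → J1
  J4: C=10, w·C=7×10=70
  J2: C=22, w·C=8×22=176
  J3: C=42, w·C=10×42=420
  J1: C=56, w·C=2×56=112
Σ w·C = 778
= 778


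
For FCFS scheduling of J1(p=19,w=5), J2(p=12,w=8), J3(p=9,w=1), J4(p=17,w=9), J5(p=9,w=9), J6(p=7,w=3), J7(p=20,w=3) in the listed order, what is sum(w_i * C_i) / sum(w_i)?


Completion times:
  J1: C=19, w×C=5×19=95
  J2: C=31, w×C=8×31=248
  J3: C=40, w×C=1×40=40
  J4: C=57, w×C=9×57=513
  J5: C=66, w×C=9×66=594
  J6: C=73, w×C=3×73=219
  J7: C=93, w×C=3×93=279
Sum w×C = 1988
Sum w = 38
Weighted avg = 1988/38
= 52.32


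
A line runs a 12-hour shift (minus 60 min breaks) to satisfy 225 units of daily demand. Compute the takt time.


Available = 12×60 - 60 = 660 min
Takt time = 660 / 225
= 2.93 min/unit


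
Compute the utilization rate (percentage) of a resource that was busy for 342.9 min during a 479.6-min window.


Utilization = busy / total × 100
= 342.9 / 479.6 × 100
= 71.5%


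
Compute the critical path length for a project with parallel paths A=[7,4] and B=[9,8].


Path A: 7 + 4 = 11
Path B: 9 + 8 = 17
Critical path = longest = max(11, 17)
= 17 (Path B)


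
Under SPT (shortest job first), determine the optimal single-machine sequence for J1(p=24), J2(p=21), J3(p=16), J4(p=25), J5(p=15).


SPT: sort by shortest processing time
  J5: p=15
  J3: p=16
  J2: p=21
  J1: p=24
  J4: p=25
Order: J5 → J3 → J2 → J1 → J4


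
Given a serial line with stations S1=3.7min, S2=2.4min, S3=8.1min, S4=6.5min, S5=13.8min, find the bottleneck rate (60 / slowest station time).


Bottleneck = longest station time
Station times: [3.7, 2.4, 8.1, 6.5, 13.8]
Max = 13.8 min
Rate = 60 / 13.8
= 4.35 units/hour (bottleneck: 13.8min)


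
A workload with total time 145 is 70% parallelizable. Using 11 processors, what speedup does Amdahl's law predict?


Amdahl's law: T_p = T × ((1-p) + p/N)
= 145 × ((1-0.7) + 0.7/11)
= 145 × (0.30 + 0.0636)
= 145 × 0.3636
= 52.73
Speedup = 145/52.73
= 2.75×


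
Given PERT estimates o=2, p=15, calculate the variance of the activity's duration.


σ² = ((p - o) / 6)² = (p - o)² / 36
= (15 - 2)² / 36
= 13² / 36
= 169 / 36
= 4.6944


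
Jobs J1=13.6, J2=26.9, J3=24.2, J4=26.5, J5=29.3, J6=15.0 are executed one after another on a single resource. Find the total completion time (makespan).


Sequential makespan: sum all processing times
= 13.6 + 26.9 + 24.2 + 26.5 + 29.3 + 15.0
= 135.5 time units


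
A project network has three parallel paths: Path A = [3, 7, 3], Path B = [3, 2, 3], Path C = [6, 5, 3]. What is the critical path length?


Path A: 3 + 7 + 3 = 13
Path B: 3 + 2 + 3 = 8
Path C: 6 + 5 + 3 = 14
Critical path = longest = max(13, 8, 14)
= 14 (Path C)


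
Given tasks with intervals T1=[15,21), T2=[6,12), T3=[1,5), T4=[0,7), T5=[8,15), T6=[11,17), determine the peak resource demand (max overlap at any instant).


Check each time point for overlaps:
  t=11: 3 tasks active (T2, T5, T6)
Max concurrent = 3


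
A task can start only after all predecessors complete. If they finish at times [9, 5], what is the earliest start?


ES = max of all predecessor completion times
Predecessors: [9, 5]
ES = max(9, 5)
= 9


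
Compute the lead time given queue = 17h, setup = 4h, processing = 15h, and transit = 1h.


Lead time = queue + setup + processing + transit
= 17 + 4 + 15 + 1
= 37 hours


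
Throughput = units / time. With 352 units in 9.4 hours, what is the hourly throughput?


Throughput = units / time
= 352 / 9.4
= 37.4 units/hour


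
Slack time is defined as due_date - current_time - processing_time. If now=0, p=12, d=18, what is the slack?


Slack = due - current_time - processing
= 18 - 0 - 12
= 6


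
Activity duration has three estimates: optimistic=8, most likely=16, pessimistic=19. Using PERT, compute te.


te = (o + 4m + p) / 6
= (8 + 4×16 + 19) / 6
= (8 + 64 + 19) / 6
= 91 / 6
= 15.17


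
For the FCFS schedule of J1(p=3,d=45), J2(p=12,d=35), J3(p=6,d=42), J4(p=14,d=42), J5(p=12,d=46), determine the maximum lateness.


Lateness per job (L = C - d):
  J1: C=3, d=45, L=-42
  J2: C=15, d=35, L=-20
  J3: C=21, d=42, L=-21
  J4: C=35, d=42, L=-7
  J5: C=47, d=46, L=1
Lmax = max(-42, -20, -21, -7, 1)
= 1


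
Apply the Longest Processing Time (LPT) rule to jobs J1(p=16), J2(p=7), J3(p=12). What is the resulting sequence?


LPT: sort by longest processing time first
  J1: p=16
  J3: p=12
  J2: p=7
Order: J1 → J3 → J2


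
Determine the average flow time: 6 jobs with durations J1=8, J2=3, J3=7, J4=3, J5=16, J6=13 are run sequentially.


Completion times:
  J1: completes at 8
  J2: completes at 11
  J3: completes at 18
  J4: completes at 21
  J5: completes at 37
  J6: completes at 50
Sum = 145
Average = 145/6
= 24.17


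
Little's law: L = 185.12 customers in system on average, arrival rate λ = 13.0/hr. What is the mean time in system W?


Little's law: L = λW → W = L / λ
= 185.12 / 13.0
= 14.24 hours


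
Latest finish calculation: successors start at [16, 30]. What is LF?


LF = min of all successor start times
Successors start at: [16, 30]
LF = min(16, 30)
= 16


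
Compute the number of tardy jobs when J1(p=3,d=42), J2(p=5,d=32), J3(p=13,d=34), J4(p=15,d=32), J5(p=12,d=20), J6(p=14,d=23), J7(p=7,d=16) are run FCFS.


Completion vs due date:
  J1: C=3, d=42 → on time
  J2: C=8, d=32 → on time
  J3: C=21, d=34 → on time
  J4: C=36, d=32 → TARDY
  J5: C=48, d=20 → TARDY
  J6: C=62, d=23 → TARDY
  J7: C=69, d=16 → TARDY
Tardy jobs: J4, J5, J6, J7
Count = 4


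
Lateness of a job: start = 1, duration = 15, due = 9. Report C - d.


Completion = 1 + 15 = 16
Lateness = C - d = 16 - 9
= 7


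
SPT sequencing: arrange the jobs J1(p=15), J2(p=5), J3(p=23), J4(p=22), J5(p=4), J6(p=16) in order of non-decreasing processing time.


SPT: sort by shortest processing time
  J5: p=4
  J2: p=5
  J1: p=15
  J6: p=16
  J4: p=22
  J3: p=23
Order: J5 → J2 → J1 → J6 → J4 → J3


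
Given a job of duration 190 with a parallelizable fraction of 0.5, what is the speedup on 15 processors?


Amdahl's law: T_p = T × ((1-p) + p/N)
= 190 × ((1-0.5) + 0.5/15)
= 190 × (0.50 + 0.0333)
= 190 × 0.5333
= 101.33
Speedup = 190/101.33
= 1.88×


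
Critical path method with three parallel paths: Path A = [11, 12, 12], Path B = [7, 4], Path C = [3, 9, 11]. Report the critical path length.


Path A: 11 + 12 + 12 = 35
Path B: 7 + 4 = 11
Path C: 3 + 9 + 11 = 23
Critical path = longest = max(35, 11, 23)
= 35 (Path A)


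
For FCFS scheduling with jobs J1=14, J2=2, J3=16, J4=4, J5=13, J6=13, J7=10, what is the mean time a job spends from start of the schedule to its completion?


Completion times:
  J1: completes at 14
  J2: completes at 16
  J3: completes at 32
  J4: completes at 36
  J5: completes at 49
  J6: completes at 62
  J7: completes at 72
Sum = 281
Average = 281/7
= 40.14


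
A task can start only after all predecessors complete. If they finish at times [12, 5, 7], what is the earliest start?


ES = max of all predecessor completion times
Predecessors: [12, 5, 7]
ES = max(12, 5, 7)
= 12


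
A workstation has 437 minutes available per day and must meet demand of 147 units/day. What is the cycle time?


Cycle time = available time / demand
= 437 / 147
= 2.97 min/unit


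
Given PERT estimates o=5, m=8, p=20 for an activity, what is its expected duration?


te = (o + 4m + p) / 6
= (5 + 4×8 + 20) / 6
= (5 + 32 + 20) / 6
= 57 / 6
= 9.50


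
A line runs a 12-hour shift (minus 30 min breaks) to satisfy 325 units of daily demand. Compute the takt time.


Available = 12×60 - 30 = 690 min
Takt time = 690 / 325
= 2.12 min/unit


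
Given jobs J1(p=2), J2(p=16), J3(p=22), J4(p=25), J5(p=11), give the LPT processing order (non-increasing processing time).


LPT: sort by longest processing time first
  J4: p=25
  J3: p=22
  J2: p=16
  J5: p=11
  J1: p=2
Order: J4 → J3 → J2 → J5 → J1


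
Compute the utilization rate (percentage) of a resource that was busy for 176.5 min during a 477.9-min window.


Utilization = busy / total × 100
= 176.5 / 477.9 × 100
= 36.9%


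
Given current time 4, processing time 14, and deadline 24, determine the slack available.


Slack = due - current_time - processing
= 24 - 4 - 14
= 6


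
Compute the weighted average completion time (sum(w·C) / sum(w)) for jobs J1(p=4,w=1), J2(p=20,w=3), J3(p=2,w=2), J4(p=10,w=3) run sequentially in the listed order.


Completion times:
  J1: C=4, w×C=1×4=4
  J2: C=24, w×C=3×24=72
  J3: C=26, w×C=2×26=52
  J4: C=36, w×C=3×36=108
Sum w×C = 236
Sum w = 9
Weighted avg = 236/9
= 26.22


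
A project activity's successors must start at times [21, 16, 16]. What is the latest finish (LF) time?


LF = min of all successor start times
Successors start at: [21, 16, 16]
LF = min(21, 16, 16)
= 16


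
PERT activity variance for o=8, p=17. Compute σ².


σ² = ((p - o) / 6)² = (p - o)² / 36
= (17 - 8)² / 36
= 9² / 36
= 81 / 36
= 2.2500


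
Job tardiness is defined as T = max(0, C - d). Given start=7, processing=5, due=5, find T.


Completion = start + processing = 7 + 5 = 12
Tardiness = max(0, C - d) = max(0, 12 - 5)
= max(0, 7)
= 7


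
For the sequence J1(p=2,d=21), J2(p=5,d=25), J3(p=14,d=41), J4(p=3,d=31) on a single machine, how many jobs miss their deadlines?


Completion vs due date:
  J1: C=2, d=21 → on time
  J2: C=7, d=25 → on time
  J3: C=21, d=41 → on time
  J4: C=24, d=31 → on time
Tardy jobs: none
Count = 0


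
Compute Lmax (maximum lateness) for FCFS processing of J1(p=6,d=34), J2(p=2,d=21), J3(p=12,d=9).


Lateness per job (L = C - d):
  J1: C=6, d=34, L=-28
  J2: C=8, d=21, L=-13
  J3: C=20, d=9, L=11
Lmax = max(-28, -13, 11)
= 11


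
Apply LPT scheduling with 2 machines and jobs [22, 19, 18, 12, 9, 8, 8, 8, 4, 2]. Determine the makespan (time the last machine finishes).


Jobs (LPT sorted): [22, 19, 18, 12, 9, 8, 8, 8, 4, 2]
Machines: 2
  J=22 → Machine 1 (load: 0+22=22)
  J=19 → Machine 2 (load: 0+19=19)
  J=18 → Machine 2 (load: 19+18=37)
  J=12 → Machine 1 (load: 22+12=34)
  J=9 → Machine 1 (load: 34+9=43)
  J=8 → Machine 2 (load: 37+8=45)
  J=8 → Machine 1 (load: 43+8=51)
  J=8 → Machine 2 (load: 45+8=53)
  J=4 → Machine 1 (load: 51+4=55)
  J=2 → Machine 2 (load: 53+2=55)
Machine loads: [55, 55]
Makespan = max = 55 time units


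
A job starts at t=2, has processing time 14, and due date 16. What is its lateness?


Completion = 2 + 14 = 16
Lateness = C - d = 16 - 16
= 0


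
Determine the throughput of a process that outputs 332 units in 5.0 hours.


Throughput = units / time
= 332 / 5.0
= 66.4 units/hour


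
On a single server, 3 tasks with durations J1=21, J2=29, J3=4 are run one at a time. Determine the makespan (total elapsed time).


Sequential makespan: sum all processing times
= 21 + 29 + 4
= 54 time units


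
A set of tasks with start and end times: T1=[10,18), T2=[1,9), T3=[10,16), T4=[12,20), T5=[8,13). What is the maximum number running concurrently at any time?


Check each time point for overlaps:
  t=12: 4 tasks active (T1, T3, T4, T5)
Max concurrent = 4


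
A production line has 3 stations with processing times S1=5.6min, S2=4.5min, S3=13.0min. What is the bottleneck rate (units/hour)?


Bottleneck = longest station time
Station times: [5.6, 4.5, 13.0]
Max = 13.0 min
Rate = 60 / 13.0
= 4.62 units/hour (bottleneck: 13.0min)


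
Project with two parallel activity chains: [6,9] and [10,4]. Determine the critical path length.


Path A: 6 + 9 = 15
Path B: 10 + 4 = 14
Critical path = longest = max(15, 14)
= 15 (Path A)


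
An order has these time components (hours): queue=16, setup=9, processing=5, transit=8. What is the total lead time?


Lead time = queue + setup + processing + transit
= 16 + 9 + 5 + 8
= 38 hours


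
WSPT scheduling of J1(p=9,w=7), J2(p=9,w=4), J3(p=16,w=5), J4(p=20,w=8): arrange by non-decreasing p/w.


WSPT (Smith's rule): sort by p/w ascending
  J1: p/w = 9/7 = 1.286
  J2: p/w = 9/4 = 2.250
  J4: p/w = 20/8 = 2.500
  J3: p/w = 16/5 = 3.200
Order: J1 → J2 → J4 → J3


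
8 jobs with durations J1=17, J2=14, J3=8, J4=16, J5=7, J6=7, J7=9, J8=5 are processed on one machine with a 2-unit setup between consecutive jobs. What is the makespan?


Makespan = Σ processing + (n-1) × setup
= (17 + 14 + 8 + 16 + 7 + 7 + 9 + 5) + (8-1)×2
= 83 + 14
= 97 time units


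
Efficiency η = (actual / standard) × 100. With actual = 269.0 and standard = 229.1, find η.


Efficiency = (actual / standard) × 100
= (269.0 / 229.1) × 100
= 117.4%


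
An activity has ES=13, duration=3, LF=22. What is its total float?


EF = ES + duration = 13 + 3 = 16
LS = LF - duration = 22 - 3 = 19
Total Float = LF - EF = 22 - 16
(or LS - ES = 19 - 13)
= 6


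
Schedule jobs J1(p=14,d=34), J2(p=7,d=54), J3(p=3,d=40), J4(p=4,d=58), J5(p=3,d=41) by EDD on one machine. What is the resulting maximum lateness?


EDD order: J1 → J3 → J5 → J2 → J4
Completion and lateness:
  J1: C=14, d=34, L=14-34=-20
  J3: C=17, d=40, L=17-40=-23
  J5: C=20, d=41, L=20-41=-21
  J2: C=27, d=54, L=27-54=-27
  J4: C=31, d=58, L=31-58=-27
Lmax = max(-20, -23, -21, -27, -27)
= -20


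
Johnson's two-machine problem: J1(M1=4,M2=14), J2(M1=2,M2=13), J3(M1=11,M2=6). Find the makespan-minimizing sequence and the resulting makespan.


Johnson's rule:
Group 1 (M1≤M2, sort by M1): ['J2', 'J1']
Group 2 (M1>M2, sort desc M2): ['J3']
Sequence: J2 → J1 → J3
Makespan calculation:
  J2: M1 done=2, M2 done=15
  J1: M1 done=6, M2 done=29
  J3: M1 done=17, M2 done=35
= Sequence: J2 → J1 → J3, Makespan: 35


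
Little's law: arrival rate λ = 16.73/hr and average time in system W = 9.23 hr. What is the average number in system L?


Little's law: L = λ × W
= 16.73 × 9.23
= 154.42


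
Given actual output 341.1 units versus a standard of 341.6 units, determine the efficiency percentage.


Efficiency = (actual / standard) × 100
= (341.1 / 341.6) × 100
= 99.9%


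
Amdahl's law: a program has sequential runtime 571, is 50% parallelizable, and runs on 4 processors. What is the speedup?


Amdahl's law: T_p = T × ((1-p) + p/N)
= 571 × ((1-0.5) + 0.5/4)
= 571 × (0.50 + 0.1250)
= 571 × 0.6250
= 356.88
Speedup = 571/356.88
= 1.60×


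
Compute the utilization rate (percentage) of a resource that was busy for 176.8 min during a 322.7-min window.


Utilization = busy / total × 100
= 176.8 / 322.7 × 100
= 54.8%


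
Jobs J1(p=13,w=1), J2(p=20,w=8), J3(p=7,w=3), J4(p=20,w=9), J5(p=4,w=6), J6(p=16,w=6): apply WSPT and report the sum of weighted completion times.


WSPT order (by p/w): J5 → J4 → J3 → J2 → J6 → J1
  J5: C=4, w·C=6×4=24
  J4: C=24, w·C=9×24=216
  J3: C=31, w·C=3×31=93
  J2: C=51, w·C=8×51=408
  J6: C=67, w·C=6×67=402
  J1: C=80, w·C=1×80=80
Σ w·C = 1223
= 1223


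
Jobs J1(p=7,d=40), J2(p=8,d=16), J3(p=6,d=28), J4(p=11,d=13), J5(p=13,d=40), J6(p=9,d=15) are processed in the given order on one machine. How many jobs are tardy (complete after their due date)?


Completion vs due date:
  J1: C=7, d=40 → on time
  J2: C=15, d=16 → on time
  J3: C=21, d=28 → on time
  J4: C=32, d=13 → TARDY
  J5: C=45, d=40 → TARDY
  J6: C=54, d=15 → TARDY
Tardy jobs: J4, J5, J6
Count = 3


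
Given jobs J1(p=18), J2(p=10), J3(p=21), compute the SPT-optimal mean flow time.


SPT order: J2 → J1 → J3
Completion times:
  J2: C=10
  J1: C=28
  J3: C=49
Sum = 87, n = 3
Mean flow = 87/3
= 29.00
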